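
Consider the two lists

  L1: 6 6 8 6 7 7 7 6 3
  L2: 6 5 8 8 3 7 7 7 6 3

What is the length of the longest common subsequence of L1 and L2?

7

Match 6 [1,1], 8 [3,4], 7 [5,6], 7 [6,7], 7 [7,8], 6 [8,9], 3 [9,10] — 7 values in the same relative order in both. The LCS DP gives dp[9][10] = 7, so this is optimal.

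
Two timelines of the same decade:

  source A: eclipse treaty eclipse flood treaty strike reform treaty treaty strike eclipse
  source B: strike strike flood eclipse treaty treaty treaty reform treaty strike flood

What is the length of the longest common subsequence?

6

Pick eclipse (source A #1, source B #4) → treaty (source A #2, source B #6) → treaty (source A #5, source B #7) → reform (source A #7, source B #8) → treaty (source A #9, source B #9) → strike (source A #10, source B #10); all 6 events appear in both, in order. dp[11][11] = 6 confirms this is the maximum.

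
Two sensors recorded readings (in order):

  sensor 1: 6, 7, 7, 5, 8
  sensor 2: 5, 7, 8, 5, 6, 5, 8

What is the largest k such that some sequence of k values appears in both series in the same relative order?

Match 6 (sensor 1 #1, sensor 2 #5) → 5 (sensor 1 #4, sensor 2 #6) → 8 (sensor 1 #5, sensor 2 #7) — 3 values in the same relative order in both. dp[5][7] = 3 confirms this is the maximum.

3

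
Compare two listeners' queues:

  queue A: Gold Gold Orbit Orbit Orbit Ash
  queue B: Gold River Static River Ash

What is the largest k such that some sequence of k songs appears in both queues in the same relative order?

Match Gold at queue A[1]=queue B[1], then Ash at queue A[6]=queue B[5] — 2 songs in the same relative order in both. Since dp[6][5] = 2, nothing longer is possible.

2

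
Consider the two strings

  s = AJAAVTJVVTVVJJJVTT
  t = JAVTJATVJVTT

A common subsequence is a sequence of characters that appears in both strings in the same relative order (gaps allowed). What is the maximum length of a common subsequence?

Match J (s #2, t #1); then A (s #4, t #2); then V (s #5, t #3); then T (s #6, t #4); then J (s #7, t #5); then T (s #10, t #7); then V (s #12, t #8); then J (s #15, t #9); then V (s #16, t #10); then T (s #17, t #11); then T (s #18, t #12) — 11 characters in the same relative order in both, and the DP table's final entry dp[18][12] is also 11, so no common subsequence is longer.

11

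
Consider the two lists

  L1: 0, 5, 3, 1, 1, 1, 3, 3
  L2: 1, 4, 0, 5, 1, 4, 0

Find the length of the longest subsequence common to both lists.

Match 0 [1,3], then 5 [2,4], then 1 [4,5] — 3 values in the same relative order in both. dp[8][7] = 3 confirms this is the maximum.

3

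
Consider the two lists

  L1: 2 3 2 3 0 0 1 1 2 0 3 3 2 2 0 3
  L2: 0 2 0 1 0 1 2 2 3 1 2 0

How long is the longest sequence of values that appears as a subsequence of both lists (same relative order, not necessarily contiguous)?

Pick 2 at L1[3]=L2[2]; then 0 at L1[5]=L2[3]; then 0 at L1[6]=L2[5]; then 1 at L1[7]=L2[6]; then 2 at L1[9]=L2[8]; then 3 at L1[11]=L2[9]; then 2 at L1[14]=L2[11]; then 0 at L1[15]=L2[12]; all 8 values appear in both, in order. Since dp[16][12] = 8, nothing longer is possible.

8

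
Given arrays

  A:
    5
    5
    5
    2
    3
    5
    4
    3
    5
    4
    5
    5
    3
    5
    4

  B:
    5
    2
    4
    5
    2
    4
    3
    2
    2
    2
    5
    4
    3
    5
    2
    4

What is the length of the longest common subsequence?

10

Pick 5 at A[1]=B[1]; then 5 at A[3]=B[4]; then 2 at A[4]=B[5]; then 4 at A[7]=B[6]; then 3 at A[8]=B[7]; then 5 at A[9]=B[11]; then 4 at A[10]=B[12]; then 3 at A[13]=B[13]; then 5 at A[14]=B[14]; then 4 at A[15]=B[16]; all 10 values appear in both, in order, and the DP table's final entry dp[15][16] is also 10, so no common subsequence is longer.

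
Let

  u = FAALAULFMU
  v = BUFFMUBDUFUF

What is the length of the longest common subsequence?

Let dp[i][j] be the LCS length of the first i characters of u and the first j characters of v. dp[i][j] = dp[i-1][j-1]+1 when the i-th and j-th characters match, else max(dp[i-1][j], dp[i][j-1]).
    ·  B  U  F  F  M  U  B  D  U  F  U  F
 ·  0  0  0  0  0  0  0  0  0  0  0  0  0
 F  0  0  0  1  1  1  1  1  1  1  1  1  1
 A  0  0  0  1  1  1  1  1  1  1  1  1  1
 A  0  0  0  1  1  1  1  1  1  1  1  1  1
 L  0  0  0  1  1  1  1  1  1  1  1  1  1
 A  0  0  0  1  1  1  1  1  1  1  1  1  1
 U  0  0  1  1  1  1  2  2  2  2  2  2  2
 L  0  0  1  1  1  1  2  2  2  2  2  2  2
 F  0  0  1  2  2  2  2  2  2  2  3  3  3
 M  0  0  1  2  2  3  3  3  3  3  3  3  3
 U  0  0  1  2  2  3  4  4  4  4  4  4  4
dp[10][12] = 4. One LCS (by backtracking along matches): FUFU.

4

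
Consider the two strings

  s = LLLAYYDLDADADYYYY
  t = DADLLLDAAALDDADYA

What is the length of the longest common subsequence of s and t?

10

Match L (s #1, t #4) → L (s #2, t #5) → L (s #3, t #6) → A (s #4, t #10) → L (s #8, t #11) → D (s #9, t #12) → D (s #11, t #13) → A (s #12, t #14) → D (s #13, t #15) → Y (s #14, t #16) — 10 characters in the same relative order in both, and the DP table's final entry dp[17][17] is also 10, so no common subsequence is longer.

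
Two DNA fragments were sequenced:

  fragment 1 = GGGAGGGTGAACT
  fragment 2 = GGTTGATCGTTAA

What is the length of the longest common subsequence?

Pick G (fragment 1 #1, fragment 2 #1), G (fragment 1 #2, fragment 2 #2), G (fragment 1 #3, fragment 2 #5), A (fragment 1 #4, fragment 2 #6), G (fragment 1 #5, fragment 2 #9), T (fragment 1 #8, fragment 2 #11), A (fragment 1 #10, fragment 2 #12), A (fragment 1 #11, fragment 2 #13); all 8 bases appear in both, in order. dp[13][13] = 8 confirms this is the maximum.

8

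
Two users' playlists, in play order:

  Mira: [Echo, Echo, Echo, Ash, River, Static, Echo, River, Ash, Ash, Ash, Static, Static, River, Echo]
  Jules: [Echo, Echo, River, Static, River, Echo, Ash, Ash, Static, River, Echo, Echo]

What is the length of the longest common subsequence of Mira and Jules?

10

Pick Echo [2,1]; then Echo [3,2]; then River [5,3]; then Static [6,4]; then Echo [7,6]; then Ash [10,7]; then Ash [11,8]; then Static [13,9]; then River [14,10]; then Echo [15,12]; all 10 songs appear in both, in order. dp[15][12] = 10 confirms this is the maximum.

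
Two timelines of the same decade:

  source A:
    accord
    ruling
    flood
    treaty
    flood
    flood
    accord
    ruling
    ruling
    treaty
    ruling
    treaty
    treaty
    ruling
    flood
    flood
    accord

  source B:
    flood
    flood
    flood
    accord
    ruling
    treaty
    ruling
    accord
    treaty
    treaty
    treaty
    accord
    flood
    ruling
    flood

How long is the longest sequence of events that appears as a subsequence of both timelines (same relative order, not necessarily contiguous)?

11

Pick flood at source A[3]=source B[1], then flood at source A[5]=source B[2], then flood at source A[6]=source B[3], then accord at source A[7]=source B[4], then ruling at source A[8]=source B[5], then ruling at source A[9]=source B[7], then treaty at source A[10]=source B[9], then treaty at source A[12]=source B[10], then treaty at source A[13]=source B[11], then ruling at source A[14]=source B[14], then flood at source A[16]=source B[15]; all 11 events appear in both, in order. The LCS DP gives dp[17][15] = 11, so this is optimal.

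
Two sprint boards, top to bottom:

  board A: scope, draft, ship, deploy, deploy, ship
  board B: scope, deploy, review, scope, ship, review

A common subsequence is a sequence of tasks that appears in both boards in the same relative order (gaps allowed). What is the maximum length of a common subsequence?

3

Taking scope (board A #1, board B #1), then deploy (board A #4, board B #2), then ship (board A #6, board B #5) gives a common subsequence of length 3. Since dp[6][6] = 3, nothing longer is possible.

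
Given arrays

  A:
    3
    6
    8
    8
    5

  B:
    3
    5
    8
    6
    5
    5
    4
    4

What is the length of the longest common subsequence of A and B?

3

Taking 3 at A[1]=B[1] → 6 at A[2]=B[4] → 5 at A[5]=B[6] gives a common subsequence of length 3. The LCS DP gives dp[5][8] = 3, so this is optimal.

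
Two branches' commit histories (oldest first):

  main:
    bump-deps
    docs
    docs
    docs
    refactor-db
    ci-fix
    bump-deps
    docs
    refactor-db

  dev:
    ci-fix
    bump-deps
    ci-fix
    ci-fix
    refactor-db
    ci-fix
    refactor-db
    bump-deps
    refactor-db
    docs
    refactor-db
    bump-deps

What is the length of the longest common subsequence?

6

Match bump-deps [1,2], then refactor-db [5,5], then ci-fix [6,6], then bump-deps [7,8], then docs [8,10], then refactor-db [9,11] — 6 commits in the same relative order in both. The LCS DP gives dp[9][12] = 6, so this is optimal.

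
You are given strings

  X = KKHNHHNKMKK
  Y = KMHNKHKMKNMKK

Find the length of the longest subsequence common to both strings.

Let dp[i][j] be the LCS length of the first i characters of X and the first j characters of Y. dp[i][j] = dp[i-1][j-1]+1 when the i-th and j-th characters match, else max(dp[i-1][j], dp[i][j-1]).
    ·  K  M  H  N  K  H  K  M  K  N  M  K  K
 ·  0  0  0  0  0  0  0  0  0  0  0  0  0  0
 K  0  1  1  1  1  1  1  1  1  1  1  1  1  1
 K  0  1  1  1  1  2  2  2  2  2  2  2  2  2
 H  0  1  1  2  2  2  3  3  3  3  3  3  3  3
 N  0  1  1  2  3  3  3  3  3  3  4  4  4  4
 H  0  1  1  2  3  3  4  4  4  4  4  4  4  4
 H  0  1  1  2  3  3  4  4  4  4  4  4  4  4
 N  0  1  1  2  3  3  4  4  4  4  5  5  5  5
 K  0  1  1  2  3  4  4  5  5  5  5  5  6  6
 M  0  1  2  2  3  4  4  5  6  6  6  6  6  6
 K  0  1  2  2  3  4  4  5  6  7  7  7  7  7
 K  0  1  2  2  3  4  4  5  6  7  7  7  8  8
dp[11][13] = 8. One LCS (by backtracking along matches): KHNHNMKK.

8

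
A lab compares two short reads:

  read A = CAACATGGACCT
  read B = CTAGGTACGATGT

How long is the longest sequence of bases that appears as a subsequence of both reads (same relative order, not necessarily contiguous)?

Pick C (read A #1, read B #1) → A (read A #2, read B #3) → A (read A #3, read B #7) → C (read A #4, read B #8) → A (read A #5, read B #10) → T (read A #6, read B #11) → G (read A #8, read B #12) → T (read A #12, read B #13); all 8 bases appear in both, in order. Since dp[12][13] = 8, nothing longer is possible.

8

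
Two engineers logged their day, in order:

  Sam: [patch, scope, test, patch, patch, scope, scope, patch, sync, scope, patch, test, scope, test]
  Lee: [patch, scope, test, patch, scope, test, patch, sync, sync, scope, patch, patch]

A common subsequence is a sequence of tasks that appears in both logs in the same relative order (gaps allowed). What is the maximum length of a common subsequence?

One common subsequence of length 9: patch [1,1]; then scope [2,2]; then test [3,3]; then patch [5,4]; then scope [6,5]; then patch [8,7]; then sync [9,9]; then scope [10,10]; then patch [11,12], and the DP table's final entry dp[14][12] is also 9, so no common subsequence is longer.

9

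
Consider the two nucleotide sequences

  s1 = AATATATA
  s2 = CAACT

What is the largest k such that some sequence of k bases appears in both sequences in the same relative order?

3

Let dp[i][j] be the LCS length of the first i bases of s1 and the first j bases of s2. dp[i][j] = dp[i-1][j-1]+1 when the i-th and j-th bases match, else max(dp[i-1][j], dp[i][j-1]).
    ·  C  A  A  C  T
 ·  0  0  0  0  0  0
 A  0  0  1  1  1  1
 A  0  0  1  2  2  2
 T  0  0  1  2  2  3
 A  0  0  1  2  2  3
 T  0  0  1  2  2  3
 A  0  0  1  2  2  3
 T  0  0  1  2  2  3
 A  0  0  1  2  2  3
dp[8][5] = 3. One LCS (by backtracking along matches): AAT.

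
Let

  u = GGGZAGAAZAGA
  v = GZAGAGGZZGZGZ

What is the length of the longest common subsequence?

Match G at u[1]=v[4], then G at u[2]=v[6], then G at u[3]=v[7], then Z at u[4]=v[9], then G at u[6]=v[10], then Z at u[9]=v[11], then G at u[11]=v[12] — 7 characters in the same relative order in both, and the DP table's final entry dp[12][13] is also 7, so no common subsequence is longer.

7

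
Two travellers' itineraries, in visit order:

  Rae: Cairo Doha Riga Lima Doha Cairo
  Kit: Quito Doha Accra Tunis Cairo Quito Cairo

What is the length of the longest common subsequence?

Match Cairo at Rae[1]=Kit[5]; then Cairo at Rae[6]=Kit[7] — 2 stops in the same relative order in both. Since dp[6][7] = 2, nothing longer is possible.

2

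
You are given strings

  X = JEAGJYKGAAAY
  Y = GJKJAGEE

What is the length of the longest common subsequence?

4

Let dp[i][j] be the LCS length of the first i characters of X and the first j characters of Y. dp[i][j] = dp[i-1][j-1]+1 when the i-th and j-th characters match, else max(dp[i-1][j], dp[i][j-1]).
    ·  G  J  K  J  A  G  E  E
 ·  0  0  0  0  0  0  0  0  0
 J  0  0  1  1  1  1  1  1  1
 E  0  0  1  1  1  1  1  2  2
 A  0  0  1  1  1  2  2  2  2
 G  0  1  1  1  1  2  3  3  3
 J  0  1  2  2  2  2  3  3  3
 Y  0  1  2  2  2  2  3  3  3
 K  0  1  2  3  3  3  3  3  3
 G  0  1  2  3  3  3  4  4  4
 A  0  1  2  3  3  4  4  4  4
 A  0  1  2  3  3  4  4  4  4
 A  0  1  2  3  3  4  4  4  4
 Y  0  1  2  3  3  4  4  4  4
dp[12][8] = 4. One LCS (by backtracking along matches): GJKG.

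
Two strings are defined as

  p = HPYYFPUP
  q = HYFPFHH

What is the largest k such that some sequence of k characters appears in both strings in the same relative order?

4

Match H at p[1]=q[1], then Y at p[4]=q[2], then F at p[5]=q[3], then P at p[6]=q[4] — 4 characters in the same relative order in both. dp[8][7] = 4 confirms this is the maximum.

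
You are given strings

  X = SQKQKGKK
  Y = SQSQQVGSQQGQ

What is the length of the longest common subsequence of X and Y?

4

One common subsequence of length 4: S at X[1]=Y[8], Q at X[2]=Y[9], Q at X[4]=Y[10], G at X[6]=Y[11]. dp[8][12] = 4 confirms this is the maximum.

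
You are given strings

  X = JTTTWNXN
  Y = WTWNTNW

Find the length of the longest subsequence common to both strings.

Pick T [4,2], then W [5,3], then N [6,4], then N [8,6]; all 4 characters appear in both, in order, and the DP table's final entry dp[8][7] is also 4, so no common subsequence is longer.

4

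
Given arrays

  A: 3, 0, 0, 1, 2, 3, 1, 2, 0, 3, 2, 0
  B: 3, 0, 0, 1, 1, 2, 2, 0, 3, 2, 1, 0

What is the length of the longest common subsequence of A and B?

Match 3 at A[1]=B[1], 0 at A[2]=B[2], 0 at A[3]=B[3], 1 at A[4]=B[5], 2 at A[5]=B[6], 2 at A[8]=B[7], 0 at A[9]=B[8], 3 at A[10]=B[9], 2 at A[11]=B[10], 0 at A[12]=B[12] — 10 values in the same relative order in both. The LCS DP gives dp[12][12] = 10, so this is optimal.

10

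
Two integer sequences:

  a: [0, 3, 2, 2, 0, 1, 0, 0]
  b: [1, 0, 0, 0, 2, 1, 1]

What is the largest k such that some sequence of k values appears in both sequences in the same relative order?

3

One common subsequence of length 3: 0 at a[1]=b[4]; then 2 at a[3]=b[5]; then 1 at a[6]=b[7]. Since dp[8][7] = 3, nothing longer is possible.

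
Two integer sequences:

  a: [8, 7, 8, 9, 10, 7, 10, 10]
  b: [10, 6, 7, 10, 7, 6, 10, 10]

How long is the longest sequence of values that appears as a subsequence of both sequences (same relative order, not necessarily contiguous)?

Let dp[i][j] be the LCS length of the first i values of a and the first j values of b. dp[i][j] = dp[i-1][j-1]+1 when the i-th and j-th values match, else max(dp[i-1][j], dp[i][j-1]).
    · 10  6  7 10  7  6 10 10
 ·  0  0  0  0  0  0  0  0  0
 8  0  0  0  0  0  0  0  0  0
 7  0  0  0  1  1  1  1  1  1
 8  0  0  0  1  1  1  1  1  1
 9  0  0  0  1  1  1  1  1  1
10  0  1  1  1  2  2  2  2  2
 7  0  1  1  2  2  3  3  3  3
10  0  1  1  2  3  3  3  4  4
10  0  1  1  2  3  3  3  4  5
dp[8][8] = 5. One LCS (by backtracking along matches): 7, 10, 7, 10, 10.

5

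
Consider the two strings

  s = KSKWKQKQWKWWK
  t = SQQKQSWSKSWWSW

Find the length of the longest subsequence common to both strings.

Taking S (s #2, t #1) → Q (s #6, t #3) → K (s #7, t #4) → Q (s #8, t #5) → W (s #9, t #7) → K (s #10, t #9) → W (s #11, t #12) → W (s #12, t #14) gives a common subsequence of length 8. dp[13][14] = 8 confirms this is the maximum.

8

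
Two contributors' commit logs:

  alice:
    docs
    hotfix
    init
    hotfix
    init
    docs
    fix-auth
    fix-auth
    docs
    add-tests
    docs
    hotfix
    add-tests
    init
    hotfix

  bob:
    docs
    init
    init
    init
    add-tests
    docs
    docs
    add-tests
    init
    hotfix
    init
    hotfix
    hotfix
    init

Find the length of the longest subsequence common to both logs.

Pick docs (alice #1, bob #1), then init (alice #3, bob #3), then init (alice #5, bob #4), then docs (alice #6, bob #6), then docs (alice #9, bob #7), then add-tests (alice #10, bob #8), then hotfix (alice #12, bob #10), then init (alice #14, bob #11), then hotfix (alice #15, bob #13); all 9 commits appear in both, in order. Since dp[15][14] = 9, nothing longer is possible.

9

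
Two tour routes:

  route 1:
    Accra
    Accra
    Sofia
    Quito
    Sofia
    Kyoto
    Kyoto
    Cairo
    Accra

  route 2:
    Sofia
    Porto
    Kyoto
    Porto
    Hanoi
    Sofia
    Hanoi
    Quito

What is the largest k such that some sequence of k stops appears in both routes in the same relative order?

2

Pick Sofia (route 1 #3, route 2 #6); then Quito (route 1 #4, route 2 #8); all 2 stops appear in both, in order. The LCS DP gives dp[9][8] = 2, so this is optimal.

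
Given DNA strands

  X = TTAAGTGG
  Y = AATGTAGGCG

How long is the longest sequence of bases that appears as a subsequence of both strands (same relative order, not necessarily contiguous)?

6

Let dp[i][j] be the LCS length of the first i bases of X and the first j bases of Y. dp[i][j] = dp[i-1][j-1]+1 when the i-th and j-th bases match, else max(dp[i-1][j], dp[i][j-1]).
    ·  A  A  T  G  T  A  G  G  C  G
 ·  0  0  0  0  0  0  0  0  0  0  0
 T  0  0  0  1  1  1  1  1  1  1  1
 T  0  0  0  1  1  2  2  2  2  2  2
 A  0  1  1  1  1  2  3  3  3  3  3
 A  0  1  2  2  2  2  3  3  3  3  3
 G  0  1  2  2  3  3  3  4  4  4  4
 T  0  1  2  3  3  4  4  4  4  4  4
 G  0  1  2  3  4  4  4  5  5  5  5
 G  0  1  2  3  4  4  4  5  6  6  6
dp[8][10] = 6. One LCS (by backtracking along matches): TTAGGG.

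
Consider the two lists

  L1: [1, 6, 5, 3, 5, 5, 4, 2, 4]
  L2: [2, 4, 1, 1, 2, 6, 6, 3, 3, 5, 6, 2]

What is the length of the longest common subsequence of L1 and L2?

Let dp[i][j] be the LCS length of the first i values of L1 and the first j values of L2. dp[i][j] = dp[i-1][j-1]+1 when the i-th and j-th values match, else max(dp[i-1][j], dp[i][j-1]).
    ·  2  4  1  1  2  6  6  3  3  5  6  2
 ·  0  0  0  0  0  0  0  0  0  0  0  0  0
 1  0  0  0  1  1  1  1  1  1  1  1  1  1
 6  0  0  0  1  1  1  2  2  2  2  2  2  2
 5  0  0  0  1  1  1  2  2  2  2  3  3  3
 3  0  0  0  1  1  1  2  2  3  3  3  3  3
 5  0  0  0  1  1  1  2  2  3  3  4  4  4
 5  0  0  0  1  1  1  2  2  3  3  4  4  4
 4  0  0  1  1  1  1  2  2  3  3  4  4  4
 2  0  1  1  1  1  2  2  2  3  3  4  4  5
 4  0  1  2  2  2  2  2  2  3  3  4  4  5
dp[9][12] = 5. One LCS (by backtracking along matches): 1, 6, 3, 5, 2.

5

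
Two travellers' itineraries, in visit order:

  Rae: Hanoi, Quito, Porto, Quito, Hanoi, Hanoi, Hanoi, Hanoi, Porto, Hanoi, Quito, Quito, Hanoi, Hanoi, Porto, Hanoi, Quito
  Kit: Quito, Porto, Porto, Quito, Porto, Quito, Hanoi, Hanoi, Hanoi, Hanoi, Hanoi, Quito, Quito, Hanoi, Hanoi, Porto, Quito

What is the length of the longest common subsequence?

14

Taking Quito at Rae[2]=Kit[4]; then Porto at Rae[3]=Kit[5]; then Quito at Rae[4]=Kit[6]; then Hanoi at Rae[5]=Kit[7]; then Hanoi at Rae[6]=Kit[8]; then Hanoi at Rae[7]=Kit[9]; then Hanoi at Rae[8]=Kit[10]; then Hanoi at Rae[10]=Kit[11]; then Quito at Rae[11]=Kit[12]; then Quito at Rae[12]=Kit[13]; then Hanoi at Rae[13]=Kit[14]; then Hanoi at Rae[14]=Kit[15]; then Porto at Rae[15]=Kit[16]; then Quito at Rae[17]=Kit[17] gives a common subsequence of length 14, and the DP table's final entry dp[17][17] is also 14, so no common subsequence is longer.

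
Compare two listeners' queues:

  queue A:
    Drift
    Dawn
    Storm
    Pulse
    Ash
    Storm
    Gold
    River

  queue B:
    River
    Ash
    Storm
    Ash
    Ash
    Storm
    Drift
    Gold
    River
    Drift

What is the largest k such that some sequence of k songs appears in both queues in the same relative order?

One common subsequence of length 5: Storm (queue A #3, queue B #3) → Ash (queue A #5, queue B #5) → Storm (queue A #6, queue B #6) → Gold (queue A #7, queue B #8) → River (queue A #8, queue B #9). The LCS DP gives dp[8][10] = 5, so this is optimal.

5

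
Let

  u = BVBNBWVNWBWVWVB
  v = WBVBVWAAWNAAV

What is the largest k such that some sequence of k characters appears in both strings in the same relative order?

Pick B at u[1]=v[2], then V at u[2]=v[3], then B at u[5]=v[4], then V at u[7]=v[5], then W at u[9]=v[6], then W at u[11]=v[9], then V at u[14]=v[13]; all 7 characters appear in both, in order. Since dp[15][13] = 7, nothing longer is possible.

7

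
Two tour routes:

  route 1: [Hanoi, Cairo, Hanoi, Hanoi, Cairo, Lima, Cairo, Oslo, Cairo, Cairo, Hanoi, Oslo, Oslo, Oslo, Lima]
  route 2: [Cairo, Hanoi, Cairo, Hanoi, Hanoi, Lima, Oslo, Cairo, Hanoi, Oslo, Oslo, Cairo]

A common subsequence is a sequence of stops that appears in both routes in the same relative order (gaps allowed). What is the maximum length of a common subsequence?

One common subsequence of length 10: Hanoi at route 1[1]=route 2[2], then Cairo at route 1[2]=route 2[3], then Hanoi at route 1[3]=route 2[4], then Hanoi at route 1[4]=route 2[5], then Lima at route 1[6]=route 2[6], then Oslo at route 1[8]=route 2[7], then Cairo at route 1[10]=route 2[8], then Hanoi at route 1[11]=route 2[9], then Oslo at route 1[12]=route 2[10], then Oslo at route 1[13]=route 2[11]. The LCS DP gives dp[15][12] = 10, so this is optimal.

10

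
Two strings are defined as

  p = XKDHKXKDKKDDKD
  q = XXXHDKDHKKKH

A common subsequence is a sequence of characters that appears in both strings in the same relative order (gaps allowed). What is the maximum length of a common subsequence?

One common subsequence of length 7: X (p #1, q #3), K (p #2, q #6), D (p #3, q #7), H (p #4, q #8), K (p #5, q #9), K (p #7, q #10), K (p #9, q #11). Since dp[14][12] = 7, nothing longer is possible.

7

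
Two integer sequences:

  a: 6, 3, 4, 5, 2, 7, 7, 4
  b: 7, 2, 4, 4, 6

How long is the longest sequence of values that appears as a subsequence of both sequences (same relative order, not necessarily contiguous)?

2

Let dp[i][j] be the LCS length of the first i values of a and the first j values of b. dp[i][j] = dp[i-1][j-1]+1 when the i-th and j-th values match, else max(dp[i-1][j], dp[i][j-1]).
    ·  7  2  4  4  6
 ·  0  0  0  0  0  0
 6  0  0  0  0  0  1
 3  0  0  0  0  0  1
 4  0  0  0  1  1  1
 5  0  0  0  1  1  1
 2  0  0  1  1  1  1
 7  0  1  1  1  1  1
 7  0  1  1  1  1  1
 4  0  1  1  2  2  2
dp[8][5] = 2. One LCS (by backtracking along matches): 4, 4.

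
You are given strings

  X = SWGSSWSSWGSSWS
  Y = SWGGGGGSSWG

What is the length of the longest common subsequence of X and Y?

Pick S at X[1]=Y[1] → W at X[2]=Y[2] → G at X[3]=Y[7] → S at X[7]=Y[8] → S at X[8]=Y[9] → W at X[9]=Y[10] → G at X[10]=Y[11]; all 7 characters appear in both, in order. Since dp[14][11] = 7, nothing longer is possible.

7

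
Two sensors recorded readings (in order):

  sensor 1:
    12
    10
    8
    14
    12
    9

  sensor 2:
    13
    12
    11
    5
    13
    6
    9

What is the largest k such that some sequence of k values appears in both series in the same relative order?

2

Match 12 (sensor 1 #1, sensor 2 #2); then 9 (sensor 1 #6, sensor 2 #7) — 2 values in the same relative order in both, and the DP table's final entry dp[6][7] is also 2, so no common subsequence is longer.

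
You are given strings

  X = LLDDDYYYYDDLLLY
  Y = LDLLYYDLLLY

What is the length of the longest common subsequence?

Pick L (X #1, Y #3); then L (X #2, Y #4); then Y (X #8, Y #5); then Y (X #9, Y #6); then D (X #11, Y #7); then L (X #12, Y #8); then L (X #13, Y #9); then L (X #14, Y #10); then Y (X #15, Y #11); all 9 characters appear in both, in order. Since dp[15][11] = 9, nothing longer is possible.

9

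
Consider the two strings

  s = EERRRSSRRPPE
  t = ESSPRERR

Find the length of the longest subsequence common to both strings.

5

One common subsequence of length 5: E (s #2, t #1) → S (s #6, t #2) → S (s #7, t #3) → R (s #8, t #7) → R (s #9, t #8). dp[12][8] = 5 confirms this is the maximum.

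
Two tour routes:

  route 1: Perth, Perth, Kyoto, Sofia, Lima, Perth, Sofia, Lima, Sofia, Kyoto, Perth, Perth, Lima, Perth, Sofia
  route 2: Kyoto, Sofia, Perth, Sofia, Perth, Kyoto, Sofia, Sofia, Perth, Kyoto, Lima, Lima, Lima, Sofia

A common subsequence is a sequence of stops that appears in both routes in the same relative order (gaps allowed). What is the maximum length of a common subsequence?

One common subsequence of length 8: Perth at route 1[1]=route 2[3], Perth at route 1[2]=route 2[5], Kyoto at route 1[3]=route 2[6], Sofia at route 1[4]=route 2[8], Lima at route 1[5]=route 2[11], Lima at route 1[8]=route 2[12], Lima at route 1[13]=route 2[13], Sofia at route 1[15]=route 2[14]. Since dp[15][14] = 8, nothing longer is possible.

8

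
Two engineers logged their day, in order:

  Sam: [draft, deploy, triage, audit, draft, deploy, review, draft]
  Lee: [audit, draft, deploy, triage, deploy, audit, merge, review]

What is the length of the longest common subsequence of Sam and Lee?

5

One common subsequence of length 5: draft at Sam[1]=Lee[2], then deploy at Sam[2]=Lee[3], then triage at Sam[3]=Lee[4], then audit at Sam[4]=Lee[6], then review at Sam[7]=Lee[8], and the DP table's final entry dp[8][8] is also 5, so no common subsequence is longer.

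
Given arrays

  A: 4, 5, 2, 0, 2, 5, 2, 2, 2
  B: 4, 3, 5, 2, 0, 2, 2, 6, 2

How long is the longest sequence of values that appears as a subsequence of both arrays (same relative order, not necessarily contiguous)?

7

Pick 4 (A #1, B #1), then 5 (A #2, B #3), then 2 (A #3, B #4), then 0 (A #4, B #5), then 2 (A #5, B #6), then 2 (A #7, B #7), then 2 (A #9, B #9); all 7 values appear in both, in order. The LCS DP gives dp[9][9] = 7, so this is optimal.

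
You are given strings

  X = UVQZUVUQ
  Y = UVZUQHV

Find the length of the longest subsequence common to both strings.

Let dp[i][j] be the LCS length of the first i characters of X and the first j characters of Y. dp[i][j] = dp[i-1][j-1]+1 when the i-th and j-th characters match, else max(dp[i-1][j], dp[i][j-1]).
    ·  U  V  Z  U  Q  H  V
 ·  0  0  0  0  0  0  0  0
 U  0  1  1  1  1  1  1  1
 V  0  1  2  2  2  2  2  2
 Q  0  1  2  2  2  3  3  3
 Z  0  1  2  3  3  3  3  3
 U  0  1  2  3  4  4  4  4
 V  0  1  2  3  4  4  4  5
 U  0  1  2  3  4  4  4  5
 Q  0  1  2  3  4  5  5  5
dp[8][7] = 5. One LCS (by backtracking along matches): UVZUV.

5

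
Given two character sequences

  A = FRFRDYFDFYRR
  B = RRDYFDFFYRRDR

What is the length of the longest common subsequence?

10

Pick R (A #2, B #1); then R (A #4, B #2); then D (A #5, B #3); then Y (A #6, B #4); then F (A #7, B #5); then D (A #8, B #6); then F (A #9, B #8); then Y (A #10, B #9); then R (A #11, B #11); then R (A #12, B #13); all 10 characters appear in both, in order, and the DP table's final entry dp[12][13] is also 10, so no common subsequence is longer.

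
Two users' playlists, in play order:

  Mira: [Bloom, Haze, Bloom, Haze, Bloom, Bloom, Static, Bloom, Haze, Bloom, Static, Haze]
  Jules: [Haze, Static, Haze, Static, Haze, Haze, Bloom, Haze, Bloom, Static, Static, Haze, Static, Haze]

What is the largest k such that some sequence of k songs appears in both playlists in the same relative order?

One common subsequence of length 8: Haze [2,6] → Bloom [3,7] → Haze [4,8] → Bloom [5,9] → Static [7,11] → Haze [9,12] → Static [11,13] → Haze [12,14], and the DP table's final entry dp[12][14] is also 8, so no common subsequence is longer.

8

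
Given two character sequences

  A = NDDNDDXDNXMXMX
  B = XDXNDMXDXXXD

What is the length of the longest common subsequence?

Taking D (A #2, B #2), then N (A #4, B #4), then D (A #5, B #5), then X (A #7, B #7), then D (A #8, B #8), then X (A #10, B #9), then X (A #12, B #10), then X (A #14, B #11) gives a common subsequence of length 8. The LCS DP gives dp[14][12] = 8, so this is optimal.

8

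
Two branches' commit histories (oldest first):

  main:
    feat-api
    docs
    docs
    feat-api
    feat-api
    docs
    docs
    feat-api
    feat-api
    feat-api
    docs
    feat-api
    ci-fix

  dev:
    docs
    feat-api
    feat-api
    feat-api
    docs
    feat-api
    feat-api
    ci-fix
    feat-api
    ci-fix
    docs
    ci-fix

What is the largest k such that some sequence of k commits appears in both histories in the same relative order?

Match feat-api at main[1]=dev[2]; then feat-api at main[4]=dev[3]; then feat-api at main[5]=dev[4]; then docs at main[7]=dev[5]; then feat-api at main[8]=dev[6]; then feat-api at main[9]=dev[7]; then feat-api at main[10]=dev[9]; then docs at main[11]=dev[11]; then ci-fix at main[13]=dev[12] — 9 commits in the same relative order in both, and the DP table's final entry dp[13][12] is also 9, so no common subsequence is longer.

9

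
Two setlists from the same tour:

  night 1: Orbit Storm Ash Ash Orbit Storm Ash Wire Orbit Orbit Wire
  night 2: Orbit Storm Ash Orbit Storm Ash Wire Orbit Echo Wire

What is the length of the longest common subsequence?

9

One common subsequence of length 9: Orbit [1,1] → Storm [2,2] → Ash [4,3] → Orbit [5,4] → Storm [6,5] → Ash [7,6] → Wire [8,7] → Orbit [9,8] → Wire [11,10]. Since dp[11][10] = 9, nothing longer is possible.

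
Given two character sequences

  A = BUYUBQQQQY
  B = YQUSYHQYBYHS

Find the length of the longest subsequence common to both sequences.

4

Pick U (A #2, B #3); then Y (A #3, B #8); then B (A #5, B #9); then Y (A #10, B #10); all 4 characters appear in both, in order. The LCS DP gives dp[10][12] = 4, so this is optimal.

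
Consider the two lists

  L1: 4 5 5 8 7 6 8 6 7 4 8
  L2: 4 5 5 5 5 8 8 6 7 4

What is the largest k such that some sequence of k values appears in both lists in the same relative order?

Let dp[i][j] be the LCS length of the first i values of L1 and the first j values of L2. dp[i][j] = dp[i-1][j-1]+1 when the i-th and j-th values match, else max(dp[i-1][j], dp[i][j-1]).
    ·  4  5  5  5  5  8  8  6  7  4
 ·  0  0  0  0  0  0  0  0  0  0  0
 4  0  1  1  1  1  1  1  1  1  1  1
 5  0  1  2  2  2  2  2  2  2  2  2
 5  0  1  2  3  3  3  3  3  3  3  3
 8  0  1  2  3  3  3  4  4  4  4  4
 7  0  1  2  3  3  3  4  4  4  5  5
 6  0  1  2  3  3  3  4  4  5  5  5
 8  0  1  2  3  3  3  4  5  5  5  5
 6  0  1  2  3  3  3  4  5  6  6  6
 7  0  1  2  3  3  3  4  5  6  7  7
 4  0  1  2  3  3  3  4  5  6  7  8
 8  0  1  2  3  3  3  4  5  6  7  8
dp[11][10] = 8. One LCS (by backtracking along matches): 4, 5, 5, 8, 8, 6, 7, 4.

8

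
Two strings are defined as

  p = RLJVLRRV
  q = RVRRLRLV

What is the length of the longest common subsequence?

Let dp[i][j] be the LCS length of the first i characters of p and the first j characters of q. dp[i][j] = dp[i-1][j-1]+1 when the i-th and j-th characters match, else max(dp[i-1][j], dp[i][j-1]).
    ·  R  V  R  R  L  R  L  V
 ·  0  0  0  0  0  0  0  0  0
 R  0  1  1  1  1  1  1  1  1
 L  0  1  1  1  1  2  2  2  2
 J  0  1  1  1  1  2  2  2  2
 V  0  1  2  2  2  2  2  2  3
 L  0  1  2  2  2  3  3  3  3
 R  0  1  2  3  3  3  4  4  4
 R  0  1  2  3  4  4  4  4  4
 V  0  1  2  3  4  4  4  4  5
dp[8][8] = 5. One LCS (by backtracking along matches): RVLRV.

5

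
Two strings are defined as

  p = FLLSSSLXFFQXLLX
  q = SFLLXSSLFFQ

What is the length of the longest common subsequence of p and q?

One common subsequence of length 9: F [1,2], L [2,3], L [3,4], S [5,6], S [6,7], L [7,8], F [9,9], F [10,10], Q [11,11]. Since dp[15][11] = 9, nothing longer is possible.

9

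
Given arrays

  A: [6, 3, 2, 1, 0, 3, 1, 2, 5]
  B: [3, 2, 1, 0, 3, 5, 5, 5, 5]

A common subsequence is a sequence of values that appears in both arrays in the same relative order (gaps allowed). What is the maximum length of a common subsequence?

Let dp[i][j] be the LCS length of the first i values of A and the first j values of B. dp[i][j] = dp[i-1][j-1]+1 when the i-th and j-th values match, else max(dp[i-1][j], dp[i][j-1]).
    ·  3  2  1  0  3  5  5  5  5
 ·  0  0  0  0  0  0  0  0  0  0
 6  0  0  0  0  0  0  0  0  0  0
 3  0  1  1  1  1  1  1  1  1  1
 2  0  1  2  2  2  2  2  2  2  2
 1  0  1  2  3  3  3  3  3  3  3
 0  0  1  2  3  4  4  4  4  4  4
 3  0  1  2  3  4  5  5  5  5  5
 1  0  1  2  3  4  5  5  5  5  5
 2  0  1  2  3  4  5  5  5  5  5
 5  0  1  2  3  4  5  6  6  6  6
dp[9][9] = 6. One LCS (by backtracking along matches): 3, 2, 1, 0, 3, 5.

6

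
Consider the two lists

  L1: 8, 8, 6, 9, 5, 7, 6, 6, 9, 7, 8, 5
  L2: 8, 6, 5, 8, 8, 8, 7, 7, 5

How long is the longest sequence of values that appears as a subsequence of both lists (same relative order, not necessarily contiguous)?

6

Pick 8 at L1[2]=L2[1], 6 at L1[3]=L2[2], 5 at L1[5]=L2[3], 7 at L1[6]=L2[7], 7 at L1[10]=L2[8], 5 at L1[12]=L2[9]; all 6 values appear in both, in order, and the DP table's final entry dp[12][9] is also 6, so no common subsequence is longer.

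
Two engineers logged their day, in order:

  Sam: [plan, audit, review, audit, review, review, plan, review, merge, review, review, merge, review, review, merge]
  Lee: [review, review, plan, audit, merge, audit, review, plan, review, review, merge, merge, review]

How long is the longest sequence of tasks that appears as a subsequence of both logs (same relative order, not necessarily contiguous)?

9

Match plan [1,3] → audit [2,4] → audit [4,6] → review [5,7] → review [6,9] → review [8,10] → merge [9,11] → merge [12,12] → review [14,13] — 9 tasks in the same relative order in both, and the DP table's final entry dp[15][13] is also 9, so no common subsequence is longer.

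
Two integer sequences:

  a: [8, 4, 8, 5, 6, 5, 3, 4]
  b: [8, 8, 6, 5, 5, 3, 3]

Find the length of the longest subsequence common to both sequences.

Taking 8 (a #1, b #1); then 8 (a #3, b #2); then 5 (a #4, b #4); then 5 (a #6, b #5); then 3 (a #7, b #7) gives a common subsequence of length 5. dp[8][7] = 5 confirms this is the maximum.

5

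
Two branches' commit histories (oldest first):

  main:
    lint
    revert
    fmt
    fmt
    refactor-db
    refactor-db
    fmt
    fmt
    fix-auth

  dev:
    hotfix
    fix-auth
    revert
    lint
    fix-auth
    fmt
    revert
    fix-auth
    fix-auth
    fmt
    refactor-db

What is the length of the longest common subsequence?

4

One common subsequence of length 4: lint at main[1]=dev[4], then revert at main[2]=dev[7], then fmt at main[4]=dev[10], then refactor-db at main[6]=dev[11]. Since dp[9][11] = 4, nothing longer is possible.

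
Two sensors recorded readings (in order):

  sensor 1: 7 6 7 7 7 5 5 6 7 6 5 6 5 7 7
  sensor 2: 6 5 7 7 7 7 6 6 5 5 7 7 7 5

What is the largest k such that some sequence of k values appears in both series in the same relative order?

10

Pick 7 [1,3], 7 [3,4], 7 [4,5], 7 [5,6], 6 [8,7], 6 [10,8], 5 [11,9], 5 [13,10], 7 [14,12], 7 [15,13]; all 10 values appear in both, in order, and the DP table's final entry dp[15][14] is also 10, so no common subsequence is longer.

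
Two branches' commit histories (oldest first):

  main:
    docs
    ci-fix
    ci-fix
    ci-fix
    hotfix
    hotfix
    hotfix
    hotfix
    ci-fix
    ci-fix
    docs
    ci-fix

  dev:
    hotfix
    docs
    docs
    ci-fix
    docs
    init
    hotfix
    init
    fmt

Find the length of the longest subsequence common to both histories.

Taking docs [1,3]; then ci-fix [2,4]; then hotfix [5,7] gives a common subsequence of length 3. dp[12][9] = 3 confirms this is the maximum.

3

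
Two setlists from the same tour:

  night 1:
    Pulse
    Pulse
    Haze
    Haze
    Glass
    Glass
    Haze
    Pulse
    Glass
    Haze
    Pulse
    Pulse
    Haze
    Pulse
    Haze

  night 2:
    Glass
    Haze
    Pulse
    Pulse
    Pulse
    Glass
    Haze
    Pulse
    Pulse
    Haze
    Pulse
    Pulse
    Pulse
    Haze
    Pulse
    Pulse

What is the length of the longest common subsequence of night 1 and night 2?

10

Taking Pulse [1,4]; then Pulse [2,5]; then Glass [6,6]; then Haze [7,7]; then Pulse [8,9]; then Haze [10,10]; then Pulse [11,12]; then Pulse [12,13]; then Haze [13,14]; then Pulse [14,16] gives a common subsequence of length 10. Since dp[15][16] = 10, nothing longer is possible.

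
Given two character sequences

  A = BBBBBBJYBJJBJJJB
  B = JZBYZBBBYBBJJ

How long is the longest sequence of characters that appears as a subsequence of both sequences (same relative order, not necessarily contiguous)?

9

One common subsequence of length 9: B (A #1, B #3), then B (A #4, B #6), then B (A #5, B #7), then B (A #6, B #8), then Y (A #8, B #9), then B (A #9, B #10), then B (A #12, B #11), then J (A #14, B #12), then J (A #15, B #13). dp[16][13] = 9 confirms this is the maximum.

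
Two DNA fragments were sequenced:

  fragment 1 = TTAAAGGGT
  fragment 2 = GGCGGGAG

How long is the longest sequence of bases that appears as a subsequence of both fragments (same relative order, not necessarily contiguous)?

3

Match G (fragment 1 #6, fragment 2 #5), G (fragment 1 #7, fragment 2 #6), G (fragment 1 #8, fragment 2 #8) — 3 bases in the same relative order in both. Since dp[9][8] = 3, nothing longer is possible.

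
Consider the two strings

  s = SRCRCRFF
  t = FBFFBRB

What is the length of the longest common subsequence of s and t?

Pick F at s[7]=t[3]; then F at s[8]=t[4]; all 2 characters appear in both, in order. The LCS DP gives dp[8][7] = 2, so this is optimal.

2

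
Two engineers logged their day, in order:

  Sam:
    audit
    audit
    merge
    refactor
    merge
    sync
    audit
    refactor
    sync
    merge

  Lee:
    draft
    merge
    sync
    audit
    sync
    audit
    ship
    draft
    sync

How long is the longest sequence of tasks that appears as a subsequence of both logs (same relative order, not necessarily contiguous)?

Taking audit [2,4] → sync [6,5] → audit [7,6] → sync [9,9] gives a common subsequence of length 4, and the DP table's final entry dp[10][9] is also 4, so no common subsequence is longer.

4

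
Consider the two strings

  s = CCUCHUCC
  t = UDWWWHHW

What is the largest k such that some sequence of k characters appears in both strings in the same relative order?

Pick U [3,1], H [5,7]; all 2 characters appear in both, in order, and the DP table's final entry dp[8][8] is also 2, so no common subsequence is longer.

2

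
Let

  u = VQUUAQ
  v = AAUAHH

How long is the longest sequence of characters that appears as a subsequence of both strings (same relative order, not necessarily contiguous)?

Let dp[i][j] be the LCS length of the first i characters of u and the first j characters of v. dp[i][j] = dp[i-1][j-1]+1 when the i-th and j-th characters match, else max(dp[i-1][j], dp[i][j-1]).
    ·  A  A  U  A  H  H
 ·  0  0  0  0  0  0  0
 V  0  0  0  0  0  0  0
 Q  0  0  0  0  0  0  0
 U  0  0  0  1  1  1  1
 U  0  0  0  1  1  1  1
 A  0  1  1  1  2  2  2
 Q  0  1  1  1  2  2  2
dp[6][6] = 2. One LCS (by backtracking along matches): UA.

2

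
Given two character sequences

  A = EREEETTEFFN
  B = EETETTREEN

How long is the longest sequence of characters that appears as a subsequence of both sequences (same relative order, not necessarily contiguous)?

One common subsequence of length 7: E [1,1], E [3,2], E [5,4], T [6,5], T [7,6], E [8,9], N [11,10]. The LCS DP gives dp[11][10] = 7, so this is optimal.

7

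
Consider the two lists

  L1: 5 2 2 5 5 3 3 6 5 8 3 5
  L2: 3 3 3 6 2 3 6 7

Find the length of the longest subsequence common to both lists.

4

Taking 3 [6,2], 3 [7,3], 6 [8,4], 3 [11,6] gives a common subsequence of length 4, and the DP table's final entry dp[12][8] is also 4, so no common subsequence is longer.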